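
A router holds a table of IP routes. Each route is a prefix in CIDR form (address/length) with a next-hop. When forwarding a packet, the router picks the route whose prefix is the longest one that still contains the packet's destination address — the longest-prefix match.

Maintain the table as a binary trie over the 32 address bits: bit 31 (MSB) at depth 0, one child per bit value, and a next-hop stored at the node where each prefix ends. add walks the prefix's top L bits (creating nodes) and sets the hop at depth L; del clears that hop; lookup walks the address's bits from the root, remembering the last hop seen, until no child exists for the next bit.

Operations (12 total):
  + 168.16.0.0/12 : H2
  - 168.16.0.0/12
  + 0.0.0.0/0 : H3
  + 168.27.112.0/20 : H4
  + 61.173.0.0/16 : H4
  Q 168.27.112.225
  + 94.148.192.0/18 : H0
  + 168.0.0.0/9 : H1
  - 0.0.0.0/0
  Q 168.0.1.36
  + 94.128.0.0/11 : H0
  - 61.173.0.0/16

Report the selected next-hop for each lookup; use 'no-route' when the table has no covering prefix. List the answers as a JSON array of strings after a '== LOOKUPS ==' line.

Apply in order:
  add 168.16.0.0/12 -> H2 at depth 12
  - 168.16.0.0/12 clear@12
  add 0.0.0.0/0 -> H3 at depth 0
  add 168.27.112.0/20 -> H4 at depth 20
  add 61.173.0.0/16 -> H4 at depth 16
  lookup 168.27.112.225: bits 10101000000110110111 walk d0:H3→d1:-→d2:-→d3:-→d4:-→d5:-→d6:-→d7:-→d8:-→d9:-→d10:-→d11:-→d12:-→d13:-→d14:-→d15:-→d16:-→d17:-→d18:-→d19:-→d20:H4 -> H4
  add 94.148.192.0/18 -> H0 at depth 18
  add 168.0.0.0/9 -> H1 at depth 9
  - 0.0.0.0/0 clear@0
  lookup 168.0.1.36: bits 10101000000 walk d0:-→d1:-→d2:-→d3:-→d4:-→d5:-→d6:-→d7:-→d8:-→d9:H1→d10:-→d11:- -> H1
  add 94.128.0.0/11 -> H0 at depth 11
  - 61.173.0.0/16 clear@16

== LOOKUPS ==
["H4","H1"]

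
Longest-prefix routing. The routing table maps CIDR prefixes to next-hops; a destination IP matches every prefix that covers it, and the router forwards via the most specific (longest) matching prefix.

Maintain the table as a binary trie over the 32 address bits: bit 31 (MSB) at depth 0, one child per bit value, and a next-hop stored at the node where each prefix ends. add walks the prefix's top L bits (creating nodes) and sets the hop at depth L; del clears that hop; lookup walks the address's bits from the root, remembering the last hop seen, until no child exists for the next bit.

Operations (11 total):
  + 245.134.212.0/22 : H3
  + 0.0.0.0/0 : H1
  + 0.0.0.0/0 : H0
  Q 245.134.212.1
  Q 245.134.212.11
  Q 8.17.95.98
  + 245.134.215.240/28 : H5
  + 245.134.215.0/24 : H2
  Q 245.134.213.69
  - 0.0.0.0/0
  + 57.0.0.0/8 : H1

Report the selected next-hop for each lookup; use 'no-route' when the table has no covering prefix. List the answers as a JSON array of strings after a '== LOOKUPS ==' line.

Trace:
  + 245.134.212.0/22 (H3) depth=22
  + 0.0.0.0/0 (H1) depth=0
  + 0.0.0.0/0 (H0) depth=0
  Q 245.134.212.1: descend 1111010110000110110101 ; hops seen [H0,H3] ; pick H3
  Q 245.134.212.11: descend 1111010110000110110101 ; hops seen [H0,H3] ; pick H3
  Q 8.17.95.98: descend ε ; hops seen [H0] ; pick H0
  + 245.134.215.240/28 (H5) depth=28
  + 245.134.215.0/24 (H2) depth=24
  Q 245.134.213.69: descend 1111010110000110110101 ; hops seen [H0,H3] ; pick H3
  - 0.0.0.0/0 clear@0
  + 57.0.0.0/8 (H1) depth=8

== LOOKUPS ==
["H3","H3","H0","H3"]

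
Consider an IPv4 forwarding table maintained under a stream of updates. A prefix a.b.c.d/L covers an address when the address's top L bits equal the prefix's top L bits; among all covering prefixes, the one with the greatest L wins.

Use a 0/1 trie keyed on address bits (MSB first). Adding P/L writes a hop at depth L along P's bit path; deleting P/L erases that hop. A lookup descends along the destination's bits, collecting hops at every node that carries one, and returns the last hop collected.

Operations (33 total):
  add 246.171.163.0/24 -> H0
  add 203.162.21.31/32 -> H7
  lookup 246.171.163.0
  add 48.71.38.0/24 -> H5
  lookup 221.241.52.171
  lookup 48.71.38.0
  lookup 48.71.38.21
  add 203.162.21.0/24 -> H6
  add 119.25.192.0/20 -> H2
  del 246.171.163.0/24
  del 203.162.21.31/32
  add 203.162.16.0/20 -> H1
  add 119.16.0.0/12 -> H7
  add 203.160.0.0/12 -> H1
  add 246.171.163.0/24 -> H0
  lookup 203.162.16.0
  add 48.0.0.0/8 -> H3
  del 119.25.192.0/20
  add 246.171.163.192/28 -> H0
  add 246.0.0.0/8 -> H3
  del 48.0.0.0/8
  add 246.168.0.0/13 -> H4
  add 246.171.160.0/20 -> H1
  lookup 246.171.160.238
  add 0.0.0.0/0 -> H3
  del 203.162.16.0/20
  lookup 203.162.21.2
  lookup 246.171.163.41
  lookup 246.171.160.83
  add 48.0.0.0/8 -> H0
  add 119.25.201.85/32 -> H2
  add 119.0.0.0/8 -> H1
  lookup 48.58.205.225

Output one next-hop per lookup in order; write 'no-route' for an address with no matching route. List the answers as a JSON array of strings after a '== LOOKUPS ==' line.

Trace:
  add 246.171.163.0/24 -> H0 at depth 24
  add 203.162.21.31/32 -> H7 at depth 32
  ? 246.171.163.0  path d0:-→d1:-→d2:-→d3:-→d4:-→d5:-→d6:-→d7:-→d8:-→d9:-→d10:-→d11:-→d12:-→d13:-→d14:-→d15:-→d16:-→d17:-→d18:-→d19:-→d20:-→d21:-→d22:-→d23:-→d24:H0  best=H0
  add 48.71.38.0/24 -> H5 at depth 24
  ? 221.241.52.171  path d0:-→d1:-→d2:-→d3:-  best=no-route
  ? 48.71.38.0  path d0:-→d1:-→d2:-→d3:-→d4:-→d5:-→d6:-→d7:-→d8:-→d9:-→d10:-→d11:-→d12:-→d13:-→d14:-→d15:-→d16:-→d17:-→d18:-→d19:-→d20:-→d21:-→d22:-→d23:-→d24:H5  best=H5
  ? 48.71.38.21  path d0:-→d1:-→d2:-→d3:-→d4:-→d5:-→d6:-→d7:-→d8:-→d9:-→d10:-→d11:-→d12:-→d13:-→d14:-→d15:-→d16:-→d17:-→d18:-→d19:-→d20:-→d21:-→d22:-→d23:-→d24:H5  best=H5
  add 203.162.21.0/24 -> H6 at depth 24
  add 119.25.192.0/20 -> H2 at depth 20
  - 246.171.163.0/24 clear@24
  - 203.162.21.31/32 clear@32
  add 203.162.16.0/20 -> H1 at depth 20
  add 119.16.0.0/12 -> H7 at depth 12
  add 203.160.0.0/12 -> H1 at depth 12
  add 246.171.163.0/24 -> H0 at depth 24
  ? 203.162.16.0  path d0:-→d1:-→d2:-→d3:-→d4:-→d5:-→d6:-→d7:-→d8:-→d9:-→d10:-→d11:-→d12:H1→d13:-→d14:-→d15:-→d16:-→d17:-→d18:-→d19:-→d20:H1→d21:-  best=H1
  add 48.0.0.0/8 -> H3 at depth 8
  - 119.25.192.0/20 clear@20
  add 246.171.163.192/28 -> H0 at depth 28
  add 246.0.0.0/8 -> H3 at depth 8
  - 48.0.0.0/8 clear@8
  add 246.168.0.0/13 -> H4 at depth 13
  add 246.171.160.0/20 -> H1 at depth 20
  ? 246.171.160.238  path d0:-→d1:-→d2:-→d3:-→d4:-→d5:-→d6:-→d7:-→d8:H3→d9:-→d10:-→d11:-→d12:-→d13:H4→d14:-→d15:-→d16:-→d17:-→d18:-→d19:-→d20:H1→d21:-→d22:-  best=H1
  add 0.0.0.0/0 -> H3 at depth 0
  - 203.162.16.0/20 clear@20
  ? 203.162.21.2  path d0:H3→d1:-→d2:-→d3:-→d4:-→d5:-→d6:-→d7:-→d8:-→d9:-→d10:-→d11:-→d12:H1→d13:-→d14:-→d15:-→d16:-→d17:-→d18:-→d19:-→d20:-→d21:-→d22:-→d23:-→d24:H6→d25:-→d26:-→d27:-  best=H6
  ? 246.171.163.41  path d0:H3→d1:-→d2:-→d3:-→d4:-→d5:-→d6:-→d7:-→d8:H3→d9:-→d10:-→d11:-→d12:-→d13:H4→d14:-→d15:-→d16:-→d17:-→d18:-→d19:-→d20:H1→d21:-→d22:-→d23:-→d24:H0  best=H0
  ? 246.171.160.83  path d0:H3→d1:-→d2:-→d3:-→d4:-→d5:-→d6:-→d7:-→d8:H3→d9:-→d10:-→d11:-→d12:-→d13:H4→d14:-→d15:-→d16:-→d17:-→d18:-→d19:-→d20:H1→d21:-→d22:-  best=H1
  add 48.0.0.0/8 -> H0 at depth 8
  add 119.25.201.85/32 -> H2 at depth 32
  add 119.0.0.0/8 -> H1 at depth 8
  ? 48.58.205.225  path d0:H3→d1:-→d2:-→d3:-→d4:-→d5:-→d6:-→d7:-→d8:H0→d9:-  best=H0

== LOOKUPS ==
["H0","no-route","H5","H5","H1","H1","H6","H0","H1","H0"]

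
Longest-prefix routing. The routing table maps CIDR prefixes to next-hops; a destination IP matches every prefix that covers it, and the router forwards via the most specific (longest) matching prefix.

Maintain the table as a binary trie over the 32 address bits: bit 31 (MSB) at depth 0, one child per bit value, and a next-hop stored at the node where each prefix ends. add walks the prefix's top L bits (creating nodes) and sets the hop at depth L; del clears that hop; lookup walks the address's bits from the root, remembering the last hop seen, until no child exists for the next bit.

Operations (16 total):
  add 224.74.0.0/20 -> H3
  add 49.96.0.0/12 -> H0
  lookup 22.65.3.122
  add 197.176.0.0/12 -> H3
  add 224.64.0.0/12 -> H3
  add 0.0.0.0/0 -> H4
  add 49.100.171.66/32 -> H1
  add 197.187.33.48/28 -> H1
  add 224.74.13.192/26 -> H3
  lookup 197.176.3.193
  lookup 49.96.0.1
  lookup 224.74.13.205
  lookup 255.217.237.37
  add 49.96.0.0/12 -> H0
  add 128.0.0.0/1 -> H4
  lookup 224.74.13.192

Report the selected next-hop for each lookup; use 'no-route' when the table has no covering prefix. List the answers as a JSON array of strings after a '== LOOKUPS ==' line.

Apply in order:
  + 224.74.0.0/20 (H3) depth=20
  + 49.96.0.0/12 (H0) depth=12
  ? 22.65.3.122  path d0:-→d1:-→d2:-  best=no-route
  + 197.176.0.0/12 (H3) depth=12
  + 224.64.0.0/12 (H3) depth=12
  + 0.0.0.0/0 (H4) depth=0
  + 49.100.171.66/32 (H1) depth=32
  + 197.187.33.48/28 (H1) depth=28
  + 224.74.13.192/26 (H3) depth=26
  ? 197.176.3.193  path d0:H4→d1:-→d2:-→d3:-→d4:-→d5:-→d6:-→d7:-→d8:-→d9:-→d10:-→d11:-→d12:H3  best=H3
  ? 49.96.0.1  path d0:H4→d1:-→d2:-→d3:-→d4:-→d5:-→d6:-→d7:-→d8:-→d9:-→d10:-→d11:-→d12:H0→d13:-  best=H0
  ? 224.74.13.205  path d0:H4→d1:-→d2:-→d3:-→d4:-→d5:-→d6:-→d7:-→d8:-→d9:-→d10:-→d11:-→d12:H3→d13:-→d14:-→d15:-→d16:-→d17:-→d18:-→d19:-→d20:H3→d21:-→d22:-→d23:-→d24:-→d25:-→d26:H3  best=H3
  ? 255.217.237.37  path d0:H4→d1:-→d2:-→d3:-  best=H4
  + 49.96.0.0/12 (H0) depth=12
  + 128.0.0.0/1 (H4) depth=1
  ? 224.74.13.192  path d0:H4→d1:H4→d2:-→d3:-→d4:-→d5:-→d6:-→d7:-→d8:-→d9:-→d10:-→d11:-→d12:H3→d13:-→d14:-→d15:-→d16:-→d17:-→d18:-→d19:-→d20:H3→d21:-→d22:-→d23:-→d24:-→d25:-→d26:H3  best=H3

== LOOKUPS ==
["no-route","H3","H0","H3","H4","H3"]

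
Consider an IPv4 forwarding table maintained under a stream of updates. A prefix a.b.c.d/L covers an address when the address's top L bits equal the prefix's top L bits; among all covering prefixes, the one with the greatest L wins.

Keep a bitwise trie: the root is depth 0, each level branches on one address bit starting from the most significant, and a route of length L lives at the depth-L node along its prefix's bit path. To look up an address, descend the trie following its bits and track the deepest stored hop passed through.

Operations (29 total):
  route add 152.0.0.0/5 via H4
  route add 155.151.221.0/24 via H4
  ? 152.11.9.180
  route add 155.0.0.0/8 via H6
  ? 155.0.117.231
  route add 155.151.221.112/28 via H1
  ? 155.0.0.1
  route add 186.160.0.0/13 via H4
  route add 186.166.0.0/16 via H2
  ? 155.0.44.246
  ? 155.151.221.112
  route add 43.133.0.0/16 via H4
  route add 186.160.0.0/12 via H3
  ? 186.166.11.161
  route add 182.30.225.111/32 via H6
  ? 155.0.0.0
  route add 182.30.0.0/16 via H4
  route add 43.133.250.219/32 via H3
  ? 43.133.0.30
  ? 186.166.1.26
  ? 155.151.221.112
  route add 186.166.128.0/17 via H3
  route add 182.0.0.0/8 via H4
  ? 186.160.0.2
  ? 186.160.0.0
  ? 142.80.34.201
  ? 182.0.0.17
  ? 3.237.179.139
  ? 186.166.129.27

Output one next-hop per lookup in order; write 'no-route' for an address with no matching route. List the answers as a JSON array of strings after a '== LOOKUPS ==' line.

Process each operation:
  + 152.0.0.0/5 (H4) depth=5
  + 155.151.221.0/24 (H4) depth=24
  ? 152.11.9.180  path d0:-→d1:-→d2:-→d3:-→d4:-→d5:H4→d6:-  best=H4
  + 155.0.0.0/8 (H6) depth=8
  ? 155.0.117.231  path d0:-→d1:-→d2:-→d3:-→d4:-→d5:H4→d6:-→d7:-→d8:H6  best=H6
  + 155.151.221.112/28 (H1) depth=28
  ? 155.0.0.1  path d0:-→d1:-→d2:-→d3:-→d4:-→d5:H4→d6:-→d7:-→d8:H6  best=H6
  + 186.160.0.0/13 (H4) depth=13
  + 186.166.0.0/16 (H2) depth=16
  ? 155.0.44.246  path d0:-→d1:-→d2:-→d3:-→d4:-→d5:H4→d6:-→d7:-→d8:H6  best=H6
  ? 155.151.221.112  path d0:-→d1:-→d2:-→d3:-→d4:-→d5:H4→d6:-→d7:-→d8:H6→d9:-→d10:-→d11:-→d12:-→d13:-→d14:-→d15:-→d16:-→d17:-→d18:-→d19:-→d20:-→d21:-→d22:-→d23:-→d24:H4→d25:-→d26:-→d27:-→d28:H1  best=H1
  + 43.133.0.0/16 (H4) depth=16
  + 186.160.0.0/12 (H3) depth=12
  ? 186.166.11.161  path d0:-→d1:-→d2:-→d3:-→d4:-→d5:-→d6:-→d7:-→d8:-→d9:-→d10:-→d11:-→d12:H3→d13:H4→d14:-→d15:-→d16:H2  best=H2
  + 182.30.225.111/32 (H6) depth=32
  ? 155.0.0.0  path d0:-→d1:-→d2:-→d3:-→d4:-→d5:H4→d6:-→d7:-→d8:H6  best=H6
  + 182.30.0.0/16 (H4) depth=16
  + 43.133.250.219/32 (H3) depth=32
  ? 43.133.0.30  path d0:-→d1:-→d2:-→d3:-→d4:-→d5:-→d6:-→d7:-→d8:-→d9:-→d10:-→d11:-→d12:-→d13:-→d14:-→d15:-→d16:H4  best=H4
  ? 186.166.1.26  path d0:-→d1:-→d2:-→d3:-→d4:-→d5:-→d6:-→d7:-→d8:-→d9:-→d10:-→d11:-→d12:H3→d13:H4→d14:-→d15:-→d16:H2  best=H2
  ? 155.151.221.112  path d0:-→d1:-→d2:-→d3:-→d4:-→d5:H4→d6:-→d7:-→d8:H6→d9:-→d10:-→d11:-→d12:-→d13:-→d14:-→d15:-→d16:-→d17:-→d18:-→d19:-→d20:-→d21:-→d22:-→d23:-→d24:H4→d25:-→d26:-→d27:-→d28:H1  best=H1
  + 186.166.128.0/17 (H3) depth=17
  + 182.0.0.0/8 (H4) depth=8
  ? 186.160.0.2  path d0:-→d1:-→d2:-→d3:-→d4:-→d5:-→d6:-→d7:-→d8:-→d9:-→d10:-→d11:-→d12:H3→d13:H4  best=H4
  ? 186.160.0.0  path d0:-→d1:-→d2:-→d3:-→d4:-→d5:-→d6:-→d7:-→d8:-→d9:-→d10:-→d11:-→d12:H3→d13:H4  best=H4
  ? 142.80.34.201  path d0:-→d1:-→d2:-→d3:-  best=no-route
  ? 182.0.0.17  path d0:-→d1:-→d2:-→d3:-→d4:-→d5:-→d6:-→d7:-→d8:H4→d9:-→d10:-→d11:-  best=H4
  ? 3.237.179.139  path d0:-→d1:-→d2:-  best=no-route
  ? 186.166.129.27  path d0:-→d1:-→d2:-→d3:-→d4:-→d5:-→d6:-→d7:-→d8:-→d9:-→d10:-→d11:-→d12:H3→d13:H4→d14:-→d15:-→d16:H2→d17:H3  best=H3

== LOOKUPS ==
["H4","H6","H6","H6","H1","H2","H6","H4","H2","H1","H4","H4","no-route","H4","no-route","H3"]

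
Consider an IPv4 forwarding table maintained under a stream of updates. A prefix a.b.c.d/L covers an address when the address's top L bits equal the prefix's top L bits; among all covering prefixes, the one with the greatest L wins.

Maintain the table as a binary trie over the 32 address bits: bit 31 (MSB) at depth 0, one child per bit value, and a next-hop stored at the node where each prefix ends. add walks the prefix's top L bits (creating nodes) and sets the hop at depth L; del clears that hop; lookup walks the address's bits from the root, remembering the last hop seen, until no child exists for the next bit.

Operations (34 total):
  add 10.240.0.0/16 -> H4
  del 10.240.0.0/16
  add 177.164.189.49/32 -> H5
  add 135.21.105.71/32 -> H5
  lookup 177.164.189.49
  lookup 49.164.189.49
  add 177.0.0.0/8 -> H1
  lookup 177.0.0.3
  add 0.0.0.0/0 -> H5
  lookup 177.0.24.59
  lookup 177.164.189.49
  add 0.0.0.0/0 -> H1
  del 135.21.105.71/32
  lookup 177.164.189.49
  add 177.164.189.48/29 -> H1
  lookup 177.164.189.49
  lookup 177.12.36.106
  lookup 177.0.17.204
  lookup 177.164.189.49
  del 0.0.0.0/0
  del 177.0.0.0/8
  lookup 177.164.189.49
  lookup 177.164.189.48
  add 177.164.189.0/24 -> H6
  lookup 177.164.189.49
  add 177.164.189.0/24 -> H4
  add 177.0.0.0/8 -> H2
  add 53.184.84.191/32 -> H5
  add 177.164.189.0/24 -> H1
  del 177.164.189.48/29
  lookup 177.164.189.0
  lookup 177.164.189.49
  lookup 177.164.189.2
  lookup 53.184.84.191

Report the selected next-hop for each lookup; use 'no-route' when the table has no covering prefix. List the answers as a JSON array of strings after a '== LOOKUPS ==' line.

Trace:
  + 10.240.0.0/16 (H4) depth=16
  - 10.240.0.0/16 clear@16
  + 177.164.189.49/32 (H5) depth=32
  + 135.21.105.71/32 (H5) depth=32
  Q 177.164.189.49: descend 10110001101001001011110100110001 ; hops seen [H5] ; pick H5
  Q 49.164.189.49: descend 00 ; hops seen [∅] ; pick no-route
  + 177.0.0.0/8 (H1) depth=8
  Q 177.0.0.3: descend 10110001 ; hops seen [H1] ; pick H1
  + 0.0.0.0/0 (H5) depth=0
  Q 177.0.24.59: descend 10110001 ; hops seen [H5,H1] ; pick H1
  Q 177.164.189.49: descend 10110001101001001011110100110001 ; hops seen [H5,H1,H5] ; pick H5
  + 0.0.0.0/0 (H1) depth=0
  - 135.21.105.71/32 clear@32
  Q 177.164.189.49: descend 10110001101001001011110100110001 ; hops seen [H1,H1,H5] ; pick H5
  + 177.164.189.48/29 (H1) depth=29
  Q 177.164.189.49: descend 10110001101001001011110100110001 ; hops seen [H1,H1,H1,H5] ; pick H5
  Q 177.12.36.106: descend 10110001 ; hops seen [H1,H1] ; pick H1
  Q 177.0.17.204: descend 10110001 ; hops seen [H1,H1] ; pick H1
  Q 177.164.189.49: descend 10110001101001001011110100110001 ; hops seen [H1,H1,H1,H5] ; pick H5
  - 0.0.0.0/0 clear@0
  - 177.0.0.0/8 clear@8
  Q 177.164.189.49: descend 10110001101001001011110100110001 ; hops seen [H1,H5] ; pick H5
  Q 177.164.189.48: descend 1011000110100100101111010011000 ; hops seen [H1] ; pick H1
  + 177.164.189.0/24 (H6) depth=24
  Q 177.164.189.49: descend 10110001101001001011110100110001 ; hops seen [H6,H1,H5] ; pick H5
  + 177.164.189.0/24 (H4) depth=24
  + 177.0.0.0/8 (H2) depth=8
  + 53.184.84.191/32 (H5) depth=32
  + 177.164.189.0/24 (H1) depth=24
  - 177.164.189.48/29 clear@29
  Q 177.164.189.0: descend 10110001101001001011110100 ; hops seen [H2,H1] ; pick H1
  Q 177.164.189.49: descend 10110001101001001011110100110001 ; hops seen [H2,H1,H5] ; pick H5
  Q 177.164.189.2: descend 10110001101001001011110100 ; hops seen [H2,H1] ; pick H1
  Q 53.184.84.191: descend 00110101101110000101010010111111 ; hops seen [H5] ; pick H5

== LOOKUPS ==
["H5","no-route","H1","H1","H5","H5","H5","H1","H1","H5","H5","H1","H5","H1","H5","H1","H5"]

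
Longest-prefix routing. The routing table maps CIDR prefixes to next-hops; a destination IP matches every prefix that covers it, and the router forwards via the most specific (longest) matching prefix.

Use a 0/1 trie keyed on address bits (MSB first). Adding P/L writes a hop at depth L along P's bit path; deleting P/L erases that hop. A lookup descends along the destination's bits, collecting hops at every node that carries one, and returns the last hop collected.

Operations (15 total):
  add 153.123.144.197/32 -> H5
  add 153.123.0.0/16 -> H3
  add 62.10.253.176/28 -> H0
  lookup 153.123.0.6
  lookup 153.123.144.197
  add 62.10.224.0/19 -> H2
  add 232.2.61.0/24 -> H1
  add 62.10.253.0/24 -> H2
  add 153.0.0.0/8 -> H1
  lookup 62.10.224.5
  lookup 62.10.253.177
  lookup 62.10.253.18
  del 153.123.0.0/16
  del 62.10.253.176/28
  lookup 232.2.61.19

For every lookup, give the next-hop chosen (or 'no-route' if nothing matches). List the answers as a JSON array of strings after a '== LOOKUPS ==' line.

Trace:
  + 153.123.144.197/32 (H5) depth=32
  + 153.123.0.0/16 (H3) depth=16
  + 62.10.253.176/28 (H0) depth=28
  lookup 153.123.0.6: bits 1001100101111011 walk d0:-→d1:-→d2:-→d3:-→d4:-→d5:-→d6:-→d7:-→d8:-→d9:-→d10:-→d11:-→d12:-→d13:-→d14:-→d15:-→d16:H3 -> H3
  lookup 153.123.144.197: bits 10011001011110111001000011000101 walk d0:-→d1:-→d2:-→d3:-→d4:-→d5:-→d6:-→d7:-→d8:-→d9:-→d10:-→d11:-→d12:-→d13:-→d14:-→d15:-→d16:H3→d17:-→d18:-→d19:-→d20:-→d21:-→d22:-→d23:-→d24:-→d25:-→d26:-→d27:-→d28:-→d29:-→d30:-→d31:-→d32:H5 -> H5
  + 62.10.224.0/19 (H2) depth=19
  + 232.2.61.0/24 (H1) depth=24
  + 62.10.253.0/24 (H2) depth=24
  + 153.0.0.0/8 (H1) depth=8
  lookup 62.10.224.5: bits 0011111000001010111 walk d0:-→d1:-→d2:-→d3:-→d4:-→d5:-→d6:-→d7:-→d8:-→d9:-→d10:-→d11:-→d12:-→d13:-→d14:-→d15:-→d16:-→d17:-→d18:-→d19:H2 -> H2
  lookup 62.10.253.177: bits 0011111000001010111111011011 walk d0:-→d1:-→d2:-→d3:-→d4:-→d5:-→d6:-→d7:-→d8:-→d9:-→d10:-→d11:-→d12:-→d13:-→d14:-→d15:-→d16:-→d17:-→d18:-→d19:H2→d20:-→d21:-→d22:-→d23:-→d24:H2→d25:-→d26:-→d27:-→d28:H0 -> H0
  lookup 62.10.253.18: bits 001111100000101011111101 walk d0:-→d1:-→d2:-→d3:-→d4:-→d5:-→d6:-→d7:-→d8:-→d9:-→d10:-→d11:-→d12:-→d13:-→d14:-→d15:-→d16:-→d17:-→d18:-→d19:H2→d20:-→d21:-→d22:-→d23:-→d24:H2 -> H2
  - 153.123.0.0/16 clear@16
  - 62.10.253.176/28 clear@28
  lookup 232.2.61.19: bits 111010000000001000111101 walk d0:-→d1:-→d2:-→d3:-→d4:-→d5:-→d6:-→d7:-→d8:-→d9:-→d10:-→d11:-→d12:-→d13:-→d14:-→d15:-→d16:-→d17:-→d18:-→d19:-→d20:-→d21:-→d22:-→d23:-→d24:H1 -> H1

== LOOKUPS ==
["H3","H5","H2","H0","H2","H1"]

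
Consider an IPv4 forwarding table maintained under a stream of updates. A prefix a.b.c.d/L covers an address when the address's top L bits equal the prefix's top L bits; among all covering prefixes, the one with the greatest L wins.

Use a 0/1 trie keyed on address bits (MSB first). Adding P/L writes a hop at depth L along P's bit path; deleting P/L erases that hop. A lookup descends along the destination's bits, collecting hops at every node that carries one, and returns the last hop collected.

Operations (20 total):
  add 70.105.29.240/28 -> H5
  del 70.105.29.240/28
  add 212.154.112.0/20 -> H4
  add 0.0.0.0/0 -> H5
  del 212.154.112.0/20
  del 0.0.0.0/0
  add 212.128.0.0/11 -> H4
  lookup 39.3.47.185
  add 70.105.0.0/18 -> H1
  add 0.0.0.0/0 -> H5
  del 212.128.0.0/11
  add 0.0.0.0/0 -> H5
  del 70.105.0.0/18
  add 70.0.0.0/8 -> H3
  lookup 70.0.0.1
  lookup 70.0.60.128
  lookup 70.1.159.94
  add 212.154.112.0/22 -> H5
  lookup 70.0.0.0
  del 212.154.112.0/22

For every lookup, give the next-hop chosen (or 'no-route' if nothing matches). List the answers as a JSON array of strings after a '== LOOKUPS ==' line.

Apply in order:
  + 70.105.29.240/28 (H5) depth=28
  del 70.105.29.240/28 (clear depth 28)
  + 212.154.112.0/20 (H4) depth=20
  + 0.0.0.0/0 (H5) depth=0
  del 212.154.112.0/20 (clear depth 20)
  del 0.0.0.0/0 (clear depth 0)
  + 212.128.0.0/11 (H4) depth=11
  ? 39.3.47.185  path d0:-→d1:-  best=no-route
  + 70.105.0.0/18 (H1) depth=18
  + 0.0.0.0/0 (H5) depth=0
  del 212.128.0.0/11 (clear depth 11)
  + 0.0.0.0/0 (H5) depth=0
  del 70.105.0.0/18 (clear depth 18)
  + 70.0.0.0/8 (H3) depth=8
  ? 70.0.0.1  path d0:H5→d1:-→d2:-→d3:-→d4:-→d5:-→d6:-→d7:-→d8:H3→d9:-  best=H3
  ? 70.0.60.128  path d0:H5→d1:-→d2:-→d3:-→d4:-→d5:-→d6:-→d7:-→d8:H3→d9:-  best=H3
  ? 70.1.159.94  path d0:H5→d1:-→d2:-→d3:-→d4:-→d5:-→d6:-→d7:-→d8:H3→d9:-  best=H3
  + 212.154.112.0/22 (H5) depth=22
  ? 70.0.0.0  path d0:H5→d1:-→d2:-→d3:-→d4:-→d5:-→d6:-→d7:-→d8:H3→d9:-  best=H3
  del 212.154.112.0/22 (clear depth 22)

== LOOKUPS ==
["no-route","H3","H3","H3","H3"]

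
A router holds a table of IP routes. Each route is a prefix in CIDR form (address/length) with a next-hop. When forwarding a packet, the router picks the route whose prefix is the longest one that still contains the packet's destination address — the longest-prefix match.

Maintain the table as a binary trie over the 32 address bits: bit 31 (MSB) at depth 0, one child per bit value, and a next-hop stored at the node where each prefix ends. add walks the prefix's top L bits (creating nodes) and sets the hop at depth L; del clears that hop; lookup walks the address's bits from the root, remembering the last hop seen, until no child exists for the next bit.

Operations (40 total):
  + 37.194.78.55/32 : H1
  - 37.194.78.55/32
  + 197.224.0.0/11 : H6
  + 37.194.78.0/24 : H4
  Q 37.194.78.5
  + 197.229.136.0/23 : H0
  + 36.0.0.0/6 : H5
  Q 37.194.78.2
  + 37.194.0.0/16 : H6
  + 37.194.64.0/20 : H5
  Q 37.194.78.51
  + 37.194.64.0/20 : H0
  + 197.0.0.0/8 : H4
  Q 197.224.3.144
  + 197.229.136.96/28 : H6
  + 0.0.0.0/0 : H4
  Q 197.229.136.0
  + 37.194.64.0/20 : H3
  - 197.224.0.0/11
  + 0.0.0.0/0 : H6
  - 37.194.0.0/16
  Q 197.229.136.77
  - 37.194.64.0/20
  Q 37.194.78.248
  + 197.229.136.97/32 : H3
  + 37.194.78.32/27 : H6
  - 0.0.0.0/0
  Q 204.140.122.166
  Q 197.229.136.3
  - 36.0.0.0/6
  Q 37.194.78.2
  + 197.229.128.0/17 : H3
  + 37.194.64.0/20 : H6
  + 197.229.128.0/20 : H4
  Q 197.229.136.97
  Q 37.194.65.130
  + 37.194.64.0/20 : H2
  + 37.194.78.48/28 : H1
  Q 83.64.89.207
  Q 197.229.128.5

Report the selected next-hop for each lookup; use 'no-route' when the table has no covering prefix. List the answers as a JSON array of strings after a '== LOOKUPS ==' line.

Trace:
  + 37.194.78.55/32 (H1) depth=32
  del 37.194.78.55/32 (clear depth 32)
  + 197.224.0.0/11 (H6) depth=11
  + 37.194.78.0/24 (H4) depth=24
  ? 37.194.78.5  path d0:-→d1:-→d2:-→d3:-→d4:-→d5:-→d6:-→d7:-→d8:-→d9:-→d10:-→d11:-→d12:-→d13:-→d14:-→d15:-→d16:-→d17:-→d18:-→d19:-→d20:-→d21:-→d22:-→d23:-→d24:H4→d25:-→d26:-  best=H4
  + 197.229.136.0/23 (H0) depth=23
  + 36.0.0.0/6 (H5) depth=6
  ? 37.194.78.2  path d0:-→d1:-→d2:-→d3:-→d4:-→d5:-→d6:H5→d7:-→d8:-→d9:-→d10:-→d11:-→d12:-→d13:-→d14:-→d15:-→d16:-→d17:-→d18:-→d19:-→d20:-→d21:-→d22:-→d23:-→d24:H4→d25:-→d26:-  best=H4
  + 37.194.0.0/16 (H6) depth=16
  + 37.194.64.0/20 (H5) depth=20
  ? 37.194.78.51  path d0:-→d1:-→d2:-→d3:-→d4:-→d5:-→d6:H5→d7:-→d8:-→d9:-→d10:-→d11:-→d12:-→d13:-→d14:-→d15:-→d16:H6→d17:-→d18:-→d19:-→d20:H5→d21:-→d22:-→d23:-→d24:H4→d25:-→d26:-→d27:-→d28:-→d29:-  best=H4
  + 37.194.64.0/20 (H0) depth=20
  + 197.0.0.0/8 (H4) depth=8
  ? 197.224.3.144  path d0:-→d1:-→d2:-→d3:-→d4:-→d5:-→d6:-→d7:-→d8:H4→d9:-→d10:-→d11:H6→d12:-→d13:-  best=H6
  + 197.229.136.96/28 (H6) depth=28
  + 0.0.0.0/0 (H4) depth=0
  ? 197.229.136.0  path d0:H4→d1:-→d2:-→d3:-→d4:-→d5:-→d6:-→d7:-→d8:H4→d9:-→d10:-→d11:H6→d12:-→d13:-→d14:-→d15:-→d16:-→d17:-→d18:-→d19:-→d20:-→d21:-→d22:-→d23:H0→d24:-→d25:-  best=H0
  + 37.194.64.0/20 (H3) depth=20
  del 197.224.0.0/11 (clear depth 11)
  + 0.0.0.0/0 (H6) depth=0
  del 37.194.0.0/16 (clear depth 16)
  ? 197.229.136.77  path d0:H6→d1:-→d2:-→d3:-→d4:-→d5:-→d6:-→d7:-→d8:H4→d9:-→d10:-→d11:-→d12:-→d13:-→d14:-→d15:-→d16:-→d17:-→d18:-→d19:-→d20:-→d21:-→d22:-→d23:H0→d24:-→d25:-→d26:-  best=H0
  del 37.194.64.0/20 (clear depth 20)
  ? 37.194.78.248  path d0:H6→d1:-→d2:-→d3:-→d4:-→d5:-→d6:H5→d7:-→d8:-→d9:-→d10:-→d11:-→d12:-→d13:-→d14:-→d15:-→d16:-→d17:-→d18:-→d19:-→d20:-→d21:-→d22:-→d23:-→d24:H4  best=H4
  + 197.229.136.97/32 (H3) depth=32
  + 37.194.78.32/27 (H6) depth=27
  del 0.0.0.0/0 (clear depth 0)
  ? 204.140.122.166  path d0:-→d1:-→d2:-→d3:-→d4:-  best=no-route
  ? 197.229.136.3  path d0:-→d1:-→d2:-→d3:-→d4:-→d5:-→d6:-→d7:-→d8:H4→d9:-→d10:-→d11:-→d12:-→d13:-→d14:-→d15:-→d16:-→d17:-→d18:-→d19:-→d20:-→d21:-→d22:-→d23:H0→d24:-→d25:-  best=H0
  del 36.0.0.0/6 (clear depth 6)
  ? 37.194.78.2  path d0:-→d1:-→d2:-→d3:-→d4:-→d5:-→d6:-→d7:-→d8:-→d9:-→d10:-→d11:-→d12:-→d13:-→d14:-→d15:-→d16:-→d17:-→d18:-→d19:-→d20:-→d21:-→d22:-→d23:-→d24:H4→d25:-→d26:-  best=H4
  + 197.229.128.0/17 (H3) depth=17
  + 37.194.64.0/20 (H6) depth=20
  + 197.229.128.0/20 (H4) depth=20
  ? 197.229.136.97  path d0:-→d1:-→d2:-→d3:-→d4:-→d5:-→d6:-→d7:-→d8:H4→d9:-→d10:-→d11:-→d12:-→d13:-→d14:-→d15:-→d16:-→d17:H3→d18:-→d19:-→d20:H4→d21:-→d22:-→d23:H0→d24:-→d25:-→d26:-→d27:-→d28:H6→d29:-→d30:-→d31:-→d32:H3  best=H3
  ? 37.194.65.130  path d0:-→d1:-→d2:-→d3:-→d4:-→d5:-→d6:-→d7:-→d8:-→d9:-→d10:-→d11:-→d12:-→d13:-→d14:-→d15:-→d16:-→d17:-→d18:-→d19:-→d20:H6  best=H6
  + 37.194.64.0/20 (H2) depth=20
  + 37.194.78.48/28 (H1) depth=28
  ? 83.64.89.207  path d0:-→d1:-  best=no-route
  ? 197.229.128.5  path d0:-→d1:-→d2:-→d3:-→d4:-→d5:-→d6:-→d7:-→d8:H4→d9:-→d10:-→d11:-→d12:-→d13:-→d14:-→d15:-→d16:-→d17:H3→d18:-→d19:-→d20:H4  best=H4

== LOOKUPS ==
["H4","H4","H4","H6","H0","H0","H4","no-route","H0","H4","H3","H6","no-route","H4"]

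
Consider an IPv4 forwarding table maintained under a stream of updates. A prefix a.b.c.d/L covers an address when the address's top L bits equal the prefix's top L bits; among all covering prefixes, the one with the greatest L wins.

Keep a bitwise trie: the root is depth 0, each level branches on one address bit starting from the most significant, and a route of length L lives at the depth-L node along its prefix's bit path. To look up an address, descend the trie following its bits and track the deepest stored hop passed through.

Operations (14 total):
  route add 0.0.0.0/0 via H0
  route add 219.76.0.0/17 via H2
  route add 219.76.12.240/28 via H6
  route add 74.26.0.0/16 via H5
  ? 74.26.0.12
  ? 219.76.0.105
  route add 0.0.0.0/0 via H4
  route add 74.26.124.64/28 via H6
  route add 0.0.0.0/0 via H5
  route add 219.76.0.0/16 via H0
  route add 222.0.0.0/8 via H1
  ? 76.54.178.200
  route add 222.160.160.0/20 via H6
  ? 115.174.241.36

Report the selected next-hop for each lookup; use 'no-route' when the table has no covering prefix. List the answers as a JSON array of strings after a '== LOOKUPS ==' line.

Trace:
  + 0.0.0.0/0 (H0) depth=0
  + 219.76.0.0/17 (H2) depth=17
  + 219.76.12.240/28 (H6) depth=28
  + 74.26.0.0/16 (H5) depth=16
  lookup 74.26.0.12: bits 0100101000011010 walk d0:H0→d1:-→d2:-→d3:-→d4:-→d5:-→d6:-→d7:-→d8:-→d9:-→d10:-→d11:-→d12:-→d13:-→d14:-→d15:-→d16:H5 -> H5
  lookup 219.76.0.105: bits 11011011010011000000 walk d0:H0→d1:-→d2:-→d3:-→d4:-→d5:-→d6:-→d7:-→d8:-→d9:-→d10:-→d11:-→d12:-→d13:-→d14:-→d15:-→d16:-→d17:H2→d18:-→d19:-→d20:- -> H2
  + 0.0.0.0/0 (H4) depth=0
  + 74.26.124.64/28 (H6) depth=28
  + 0.0.0.0/0 (H5) depth=0
  + 219.76.0.0/16 (H0) depth=16
  + 222.0.0.0/8 (H1) depth=8
  lookup 76.54.178.200: bits 01001 walk d0:H5→d1:-→d2:-→d3:-→d4:-→d5:- -> H5
  + 222.160.160.0/20 (H6) depth=20
  lookup 115.174.241.36: bits 01 walk d0:H5→d1:-→d2:- -> H5

== LOOKUPS ==
["H5","H2","H5","H5"]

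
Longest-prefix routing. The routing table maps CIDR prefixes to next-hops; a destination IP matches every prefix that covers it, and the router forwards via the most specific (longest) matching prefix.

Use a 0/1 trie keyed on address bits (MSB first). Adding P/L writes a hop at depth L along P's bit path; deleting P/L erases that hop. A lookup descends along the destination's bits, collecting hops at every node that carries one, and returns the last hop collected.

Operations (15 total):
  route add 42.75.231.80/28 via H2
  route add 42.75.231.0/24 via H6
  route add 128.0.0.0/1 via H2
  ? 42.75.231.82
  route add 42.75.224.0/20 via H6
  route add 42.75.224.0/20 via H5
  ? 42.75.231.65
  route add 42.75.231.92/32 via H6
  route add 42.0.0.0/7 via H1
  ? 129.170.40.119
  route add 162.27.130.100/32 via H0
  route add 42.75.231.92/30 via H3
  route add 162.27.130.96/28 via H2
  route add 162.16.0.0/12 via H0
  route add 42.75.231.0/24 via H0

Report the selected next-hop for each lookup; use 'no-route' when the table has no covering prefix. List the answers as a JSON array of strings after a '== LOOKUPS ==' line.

Process each operation:
  + 42.75.231.80/28 (H2) depth=28
  + 42.75.231.0/24 (H6) depth=24
  + 128.0.0.0/1 (H2) depth=1
  lookup 42.75.231.82: bits 0010101001001011111001110101 walk d0:-→d1:-→d2:-→d3:-→d4:-→d5:-→d6:-→d7:-→d8:-→d9:-→d10:-→d11:-→d12:-→d13:-→d14:-→d15:-→d16:-→d17:-→d18:-→d19:-→d20:-→d21:-→d22:-→d23:-→d24:H6→d25:-→d26:-→d27:-→d28:H2 -> H2
  + 42.75.224.0/20 (H6) depth=20
  + 42.75.224.0/20 (H5) depth=20
  lookup 42.75.231.65: bits 001010100100101111100111010 walk d0:-→d1:-→d2:-→d3:-→d4:-→d5:-→d6:-→d7:-→d8:-→d9:-→d10:-→d11:-→d12:-→d13:-→d14:-→d15:-→d16:-→d17:-→d18:-→d19:-→d20:H5→d21:-→d22:-→d23:-→d24:H6→d25:-→d26:-→d27:- -> H6
  + 42.75.231.92/32 (H6) depth=32
  + 42.0.0.0/7 (H1) depth=7
  lookup 129.170.40.119: bits 1 walk d0:-→d1:H2 -> H2
  + 162.27.130.100/32 (H0) depth=32
  + 42.75.231.92/30 (H3) depth=30
  + 162.27.130.96/28 (H2) depth=28
  + 162.16.0.0/12 (H0) depth=12
  + 42.75.231.0/24 (H0) depth=24

== LOOKUPS ==
["H2","H6","H2"]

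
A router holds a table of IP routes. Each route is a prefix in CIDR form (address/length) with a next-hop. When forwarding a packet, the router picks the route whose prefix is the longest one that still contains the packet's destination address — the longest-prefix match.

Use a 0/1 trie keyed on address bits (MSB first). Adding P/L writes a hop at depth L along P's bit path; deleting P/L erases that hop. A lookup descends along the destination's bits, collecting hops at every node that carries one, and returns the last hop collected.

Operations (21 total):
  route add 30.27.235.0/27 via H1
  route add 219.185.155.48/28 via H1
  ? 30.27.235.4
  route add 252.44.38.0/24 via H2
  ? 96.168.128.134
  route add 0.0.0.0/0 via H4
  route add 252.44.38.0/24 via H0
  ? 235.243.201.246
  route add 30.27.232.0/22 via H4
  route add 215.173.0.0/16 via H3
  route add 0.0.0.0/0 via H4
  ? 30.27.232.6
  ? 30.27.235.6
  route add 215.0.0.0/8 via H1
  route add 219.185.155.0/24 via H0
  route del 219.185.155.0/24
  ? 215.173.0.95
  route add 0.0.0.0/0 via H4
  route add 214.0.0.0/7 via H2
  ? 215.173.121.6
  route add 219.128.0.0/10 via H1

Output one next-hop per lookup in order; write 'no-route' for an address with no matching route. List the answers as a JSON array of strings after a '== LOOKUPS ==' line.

Process each operation:
  + 30.27.235.0/27 (H1) depth=27
  + 219.185.155.48/28 (H1) depth=28
  Q 30.27.235.4: descend 000111100001101111101011000 ; hops seen [H1] ; pick H1
  + 252.44.38.0/24 (H2) depth=24
  Q 96.168.128.134: descend 0 ; hops seen [∅] ; pick no-route
  + 0.0.0.0/0 (H4) depth=0
  + 252.44.38.0/24 (H0) depth=24
  Q 235.243.201.246: descend 111 ; hops seen [H4] ; pick H4
  + 30.27.232.0/22 (H4) depth=22
  + 215.173.0.0/16 (H3) depth=16
  + 0.0.0.0/0 (H4) depth=0
  Q 30.27.232.6: descend 0001111000011011111010 ; hops seen [H4,H4] ; pick H4
  Q 30.27.235.6: descend 000111100001101111101011000 ; hops seen [H4,H4,H1] ; pick H1
  + 215.0.0.0/8 (H1) depth=8
  + 219.185.155.0/24 (H0) depth=24
  del 219.185.155.0/24 (clear depth 24)
  Q 215.173.0.95: descend 1101011110101101 ; hops seen [H4,H1,H3] ; pick H3
  + 0.0.0.0/0 (H4) depth=0
  + 214.0.0.0/7 (H2) depth=7
  Q 215.173.121.6: descend 1101011110101101 ; hops seen [H4,H2,H1,H3] ; pick H3
  + 219.128.0.0/10 (H1) depth=10

== LOOKUPS ==
["H1","no-route","H4","H4","H1","H3","H3"]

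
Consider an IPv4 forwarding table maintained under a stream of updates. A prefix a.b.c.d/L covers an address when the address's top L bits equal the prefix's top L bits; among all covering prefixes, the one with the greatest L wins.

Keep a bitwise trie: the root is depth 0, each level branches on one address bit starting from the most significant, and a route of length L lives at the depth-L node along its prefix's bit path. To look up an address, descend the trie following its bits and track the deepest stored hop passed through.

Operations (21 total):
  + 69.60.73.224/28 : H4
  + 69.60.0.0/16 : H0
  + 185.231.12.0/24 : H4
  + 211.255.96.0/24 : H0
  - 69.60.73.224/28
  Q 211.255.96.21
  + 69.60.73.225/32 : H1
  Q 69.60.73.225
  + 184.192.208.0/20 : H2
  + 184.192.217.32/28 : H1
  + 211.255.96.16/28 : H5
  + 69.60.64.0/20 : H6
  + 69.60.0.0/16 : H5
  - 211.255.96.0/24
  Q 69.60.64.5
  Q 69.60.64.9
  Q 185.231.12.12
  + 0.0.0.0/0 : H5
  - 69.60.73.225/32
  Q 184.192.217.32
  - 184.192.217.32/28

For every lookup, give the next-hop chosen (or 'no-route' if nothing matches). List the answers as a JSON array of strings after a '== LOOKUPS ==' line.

Trace:
  + 69.60.73.224/28 (H4) depth=28
  + 69.60.0.0/16 (H0) depth=16
  + 185.231.12.0/24 (H4) depth=24
  + 211.255.96.0/24 (H0) depth=24
  del 69.60.73.224/28 (clear depth 28)
  Q 211.255.96.21: descend 110100111111111101100000 ; hops seen [H0] ; pick H0
  + 69.60.73.225/32 (H1) depth=32
  Q 69.60.73.225: descend 01000101001111000100100111100001 ; hops seen [H0,H1] ; pick H1
  + 184.192.208.0/20 (H2) depth=20
  + 184.192.217.32/28 (H1) depth=28
  + 211.255.96.16/28 (H5) depth=28
  + 69.60.64.0/20 (H6) depth=20
  + 69.60.0.0/16 (H5) depth=16
  del 211.255.96.0/24 (clear depth 24)
  Q 69.60.64.5: descend 01000101001111000100 ; hops seen [H5,H6] ; pick H6
  Q 69.60.64.9: descend 01000101001111000100 ; hops seen [H5,H6] ; pick H6
  Q 185.231.12.12: descend 101110011110011100001100 ; hops seen [H4] ; pick H4
  + 0.0.0.0/0 (H5) depth=0
  del 69.60.73.225/32 (clear depth 32)
  Q 184.192.217.32: descend 1011100011000000110110010010 ; hops seen [H5,H2,H1] ; pick H1
  del 184.192.217.32/28 (clear depth 28)

== LOOKUPS ==
["H0","H1","H6","H6","H4","H1"]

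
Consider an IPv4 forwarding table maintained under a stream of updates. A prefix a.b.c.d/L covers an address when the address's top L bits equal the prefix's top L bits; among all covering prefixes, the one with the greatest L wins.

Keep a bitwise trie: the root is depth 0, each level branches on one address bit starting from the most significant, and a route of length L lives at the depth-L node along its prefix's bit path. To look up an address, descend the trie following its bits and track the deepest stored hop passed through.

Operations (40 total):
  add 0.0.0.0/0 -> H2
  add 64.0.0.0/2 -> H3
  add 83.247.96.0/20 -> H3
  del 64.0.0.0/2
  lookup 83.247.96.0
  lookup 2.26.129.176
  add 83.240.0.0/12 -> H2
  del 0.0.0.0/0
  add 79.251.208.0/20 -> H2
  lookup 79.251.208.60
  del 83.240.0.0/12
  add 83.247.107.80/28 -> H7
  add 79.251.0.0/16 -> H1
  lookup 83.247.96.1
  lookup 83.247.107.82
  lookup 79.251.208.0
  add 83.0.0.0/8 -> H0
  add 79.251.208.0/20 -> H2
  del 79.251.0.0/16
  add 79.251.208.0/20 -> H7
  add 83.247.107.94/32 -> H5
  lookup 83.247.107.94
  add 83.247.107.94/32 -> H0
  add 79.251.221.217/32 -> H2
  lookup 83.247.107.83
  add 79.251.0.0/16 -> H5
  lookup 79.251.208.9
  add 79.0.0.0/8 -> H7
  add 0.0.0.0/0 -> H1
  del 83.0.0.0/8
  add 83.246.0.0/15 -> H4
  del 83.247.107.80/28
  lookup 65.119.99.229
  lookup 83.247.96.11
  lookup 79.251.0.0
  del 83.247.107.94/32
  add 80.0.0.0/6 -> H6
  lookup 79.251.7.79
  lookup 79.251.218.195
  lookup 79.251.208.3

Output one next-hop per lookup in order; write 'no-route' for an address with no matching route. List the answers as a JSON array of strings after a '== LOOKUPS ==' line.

Apply in order:
  add 0.0.0.0/0 -> H2 at depth 0
  add 64.0.0.0/2 -> H3 at depth 2
  add 83.247.96.0/20 -> H3 at depth 20
  del 64.0.0.0/2 (clear depth 2)
  lookup 83.247.96.0: bits 01010011111101110110 walk d0:H2→d1:-→d2:-→d3:-→d4:-→d5:-→d6:-→d7:-→d8:-→d9:-→d10:-→d11:-→d12:-→d13:-→d14:-→d15:-→d16:-→d17:-→d18:-→d19:-→d20:H3 -> H3
  lookup 2.26.129.176: bits 0 walk d0:H2→d1:- -> H2
  add 83.240.0.0/12 -> H2 at depth 12
  del 0.0.0.0/0 (clear depth 0)
  add 79.251.208.0/20 -> H2 at depth 20
  lookup 79.251.208.60: bits 01001111111110111101 walk d0:-→d1:-→d2:-→d3:-→d4:-→d5:-→d6:-→d7:-→d8:-→d9:-→d10:-→d11:-→d12:-→d13:-→d14:-→d15:-→d16:-→d17:-→d18:-→d19:-→d20:H2 -> H2
  del 83.240.0.0/12 (clear depth 12)
  add 83.247.107.80/28 -> H7 at depth 28
  add 79.251.0.0/16 -> H1 at depth 16
  lookup 83.247.96.1: bits 01010011111101110110 walk d0:-→d1:-→d2:-→d3:-→d4:-→d5:-→d6:-→d7:-→d8:-→d9:-→d10:-→d11:-→d12:-→d13:-→d14:-→d15:-→d16:-→d17:-→d18:-→d19:-→d20:H3 -> H3
  lookup 83.247.107.82: bits 0101001111110111011010110101 walk d0:-→d1:-→d2:-→d3:-→d4:-→d5:-→d6:-→d7:-→d8:-→d9:-→d10:-→d11:-→d12:-→d13:-→d14:-→d15:-→d16:-→d17:-→d18:-→d19:-→d20:H3→d21:-→d22:-→d23:-→d24:-→d25:-→d26:-→d27:-→d28:H7 -> H7
  lookup 79.251.208.0: bits 01001111111110111101 walk d0:-→d1:-→d2:-→d3:-→d4:-→d5:-→d6:-→d7:-→d8:-→d9:-→d10:-→d11:-→d12:-→d13:-→d14:-→d15:-→d16:H1→d17:-→d18:-→d19:-→d20:H2 -> H2
  add 83.0.0.0/8 -> H0 at depth 8
  add 79.251.208.0/20 -> H2 at depth 20
  del 79.251.0.0/16 (clear depth 16)
  add 79.251.208.0/20 -> H7 at depth 20
  add 83.247.107.94/32 -> H5 at depth 32
  lookup 83.247.107.94: bits 01010011111101110110101101011110 walk d0:-→d1:-→d2:-→d3:-→d4:-→d5:-→d6:-→d7:-→d8:H0→d9:-→d10:-→d11:-→d12:-→d13:-→d14:-→d15:-→d16:-→d17:-→d18:-→d19:-→d20:H3→d21:-→d22:-→d23:-→d24:-→d25:-→d26:-→d27:-→d28:H7→d29:-→d30:-→d31:-→d32:H5 -> H5
  add 83.247.107.94/32 -> H0 at depth 32
  add 79.251.221.217/32 -> H2 at depth 32
  lookup 83.247.107.83: bits 0101001111110111011010110101 walk d0:-→d1:-→d2:-→d3:-→d4:-→d5:-→d6:-→d7:-→d8:H0→d9:-→d10:-→d11:-→d12:-→d13:-→d14:-→d15:-→d16:-→d17:-→d18:-→d19:-→d20:H3→d21:-→d22:-→d23:-→d24:-→d25:-→d26:-→d27:-→d28:H7 -> H7
  add 79.251.0.0/16 -> H5 at depth 16
  lookup 79.251.208.9: bits 01001111111110111101 walk d0:-→d1:-→d2:-→d3:-→d4:-→d5:-→d6:-→d7:-→d8:-→d9:-→d10:-→d11:-→d12:-→d13:-→d14:-→d15:-→d16:H5→d17:-→d18:-→d19:-→d20:H7 -> H7
  add 79.0.0.0/8 -> H7 at depth 8
  add 0.0.0.0/0 -> H1 at depth 0
  del 83.0.0.0/8 (clear depth 8)
  add 83.246.0.0/15 -> H4 at depth 15
  del 83.247.107.80/28 (clear depth 28)
  lookup 65.119.99.229: bits 0100 walk d0:H1→d1:-→d2:-→d3:-→d4:- -> H1
  lookup 83.247.96.11: bits 01010011111101110110 walk d0:H1→d1:-→d2:-→d3:-→d4:-→d5:-→d6:-→d7:-→d8:-→d9:-→d10:-→d11:-→d12:-→d13:-→d14:-→d15:H4→d16:-→d17:-→d18:-→d19:-→d20:H3 -> H3
  lookup 79.251.0.0: bits 0100111111111011 walk d0:H1→d1:-→d2:-→d3:-→d4:-→d5:-→d6:-→d7:-→d8:H7→d9:-→d10:-→d11:-→d12:-→d13:-→d14:-→d15:-→d16:H5 -> H5
  del 83.247.107.94/32 (clear depth 32)
  add 80.0.0.0/6 -> H6 at depth 6
  lookup 79.251.7.79: bits 0100111111111011 walk d0:H1→d1:-→d2:-→d3:-→d4:-→d5:-→d6:-→d7:-→d8:H7→d9:-→d10:-→d11:-→d12:-→d13:-→d14:-→d15:-→d16:H5 -> H5
  lookup 79.251.218.195: bits 010011111111101111011 walk d0:H1→d1:-→d2:-→d3:-→d4:-→d5:-→d6:-→d7:-→d8:H7→d9:-→d10:-→d11:-→d12:-→d13:-→d14:-→d15:-→d16:H5→d17:-→d18:-→d19:-→d20:H7→d21:- -> H7
  lookup 79.251.208.3: bits 01001111111110111101 walk d0:H1→d1:-→d2:-→d3:-→d4:-→d5:-→d6:-→d7:-→d8:H7→d9:-→d10:-→d11:-→d12:-→d13:-→d14:-→d15:-→d16:H5→d17:-→d18:-→d19:-→d20:H7 -> H7

== LOOKUPS ==
["H3","H2","H2","H3","H7","H2","H5","H7","H7","H1","H3","H5","H5","H7","H7"]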